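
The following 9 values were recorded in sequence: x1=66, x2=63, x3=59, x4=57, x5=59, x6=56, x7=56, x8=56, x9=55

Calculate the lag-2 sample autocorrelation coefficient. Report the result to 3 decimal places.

Mean x̄ = (66 + 63 + 59 + 57 + 59 + 56 + 56 + 56 + 55)/9 = 58.5556
Numerator Σ_{t=1}^{7}(x_t−x̄)(x_{t+2}−x̄) = 15.0494
Denominator Σ(x_t−x̄)² = 110.2222
r_2 = 15.0494 / 110.2222 = 0.137

0.137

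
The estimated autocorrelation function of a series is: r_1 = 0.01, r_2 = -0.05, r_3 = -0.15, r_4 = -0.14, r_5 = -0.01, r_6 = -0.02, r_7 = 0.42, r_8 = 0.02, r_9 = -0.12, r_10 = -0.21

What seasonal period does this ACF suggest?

7

The largest autocorrelation is r_7 = 0.42; the remaining lags stay at or below 0.02.
The dominant spike at lag 7 indicates a seasonal period of 7.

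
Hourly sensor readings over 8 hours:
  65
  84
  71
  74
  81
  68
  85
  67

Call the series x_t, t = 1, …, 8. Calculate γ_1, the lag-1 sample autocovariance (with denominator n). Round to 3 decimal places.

-39.033

Mean x̄ = (65 + 84 + 71 + 74 + 81 + 68 + 85 + 67)/8 = 74.3750
Deviations: -9.3750, 9.6250, -3.3750, -0.3750, 6.6250, -6.3750, 10.6250, -7.3750
Σ_{t=1}^{7}(x_t−x̄)(x_{t+1}−x̄) = -312.2656
γ_1 = -312.2656 / 8 = -39.033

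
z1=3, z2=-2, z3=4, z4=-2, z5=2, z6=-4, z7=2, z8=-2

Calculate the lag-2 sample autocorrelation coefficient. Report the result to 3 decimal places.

0.722

Mean z̄ = (3 − 2 + 4 − 2 + 2 − 4 + 2 − 2)/8 = 0.1250
Deviations from mean: 2.8750, -2.1250, 3.8750, -2.1250, 1.8750, -4.1250, 1.8750, -2.1250
Numerator Σ_{t=1}^{6}(z_t−z̄)(z_{t+2}−z̄) = 43.9688
Denominator Σ(z_t−z̄)² = 60.8750
r_2 = 43.9688 / 60.8750 = 0.722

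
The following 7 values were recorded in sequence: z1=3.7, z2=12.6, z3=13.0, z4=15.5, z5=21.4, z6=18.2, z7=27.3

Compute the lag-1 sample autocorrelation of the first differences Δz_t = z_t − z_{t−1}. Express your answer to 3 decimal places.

First differences Δz: 8.9, 0.4, 2.5, 5.9, -3.2, 9.1
Mean of differences = 3.9333
Numerator Σ(Δz_t−Δz̄)(Δz_{t+1}−Δz̄) = -66.1878
Denominator Σ(Δz_t−Δz̄)² = 120.6533
r_1(Δz) = -66.1878 / 120.6533 = -0.549

-0.549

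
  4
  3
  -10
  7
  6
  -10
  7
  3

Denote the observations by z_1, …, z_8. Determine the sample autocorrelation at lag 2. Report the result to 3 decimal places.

-0.370

Mean z̄ = (4 + 3 − 10 + 7 + 6 − 10 + 7 + 3)/8 = 1.2500
Deviations from mean: 2.7500, 1.7500, -11.2500, 5.7500, 4.7500, -11.2500, 5.7500, 1.7500
Numerator Σ_{t=1}^{6}(z_t−z̄)(z_{t+2}−z̄) = -131.3750
Denominator Σ(z_t−z̄)² = 355.5000
r_2 = -131.3750 / 355.5000 = -0.370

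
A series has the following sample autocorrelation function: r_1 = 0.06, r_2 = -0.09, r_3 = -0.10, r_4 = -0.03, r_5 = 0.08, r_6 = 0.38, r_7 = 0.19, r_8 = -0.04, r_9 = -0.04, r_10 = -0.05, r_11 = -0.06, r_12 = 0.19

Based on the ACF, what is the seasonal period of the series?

6

The largest autocorrelation is r_6 = 0.38; the remaining lags stay at or below 0.19.
The dominant spike at lag 6 indicates a seasonal period of 6.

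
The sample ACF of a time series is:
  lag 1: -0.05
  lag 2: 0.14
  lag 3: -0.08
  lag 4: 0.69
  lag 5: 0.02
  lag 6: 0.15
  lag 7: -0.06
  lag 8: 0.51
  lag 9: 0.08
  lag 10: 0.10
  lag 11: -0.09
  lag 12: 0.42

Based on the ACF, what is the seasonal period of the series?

The largest autocorrelation is r_4 = 0.69, with weaker echoes at lags 8 (0.51) and 12 (0.42); the remaining lags stay at or below 0.15.
The dominant spike at lag 4 indicates a seasonal period of 4.

4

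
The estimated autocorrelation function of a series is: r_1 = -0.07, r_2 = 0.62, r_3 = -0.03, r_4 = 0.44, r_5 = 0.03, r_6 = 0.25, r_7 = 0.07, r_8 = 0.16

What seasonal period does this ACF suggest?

2

The largest autocorrelation is r_2 = 0.62, with weaker echoes at lags 4 (0.44), 6 (0.25) and 8 (0.16); the remaining lags stay at or below 0.07.
The dominant spike at lag 2 indicates a seasonal period of 2.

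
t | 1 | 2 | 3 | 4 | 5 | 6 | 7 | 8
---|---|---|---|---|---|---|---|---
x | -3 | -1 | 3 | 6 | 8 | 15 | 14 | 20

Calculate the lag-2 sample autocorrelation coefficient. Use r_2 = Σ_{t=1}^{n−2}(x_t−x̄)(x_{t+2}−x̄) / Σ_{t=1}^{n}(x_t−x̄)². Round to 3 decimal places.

Mean x̄ = (-3 − 1 + 3 + 6 + 8 + 15 + 14 + 20)/8 = 7.7500
Deviations from mean: -10.7500, -8.7500, -4.7500, -1.7500, 0.2500, 7.2500, 6.2500, 12.2500
Numerator Σ_{t=1}^{6}(x_t−x̄)(x_{t+2}−x̄) = 142.8750
Denominator Σ(x_t−x̄)² = 459.5000
r_2 = 142.8750 / 459.5000 = 0.311

0.311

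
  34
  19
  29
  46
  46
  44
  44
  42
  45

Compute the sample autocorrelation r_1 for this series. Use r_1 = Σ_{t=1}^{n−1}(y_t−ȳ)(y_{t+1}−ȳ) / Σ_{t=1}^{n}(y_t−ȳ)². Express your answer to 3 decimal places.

0.517

Mean ȳ = (34 + 19 + 29 + 46 + 46 + 44 + 44 + 42 + 45)/9 = 38.7778
Numerator Σ_{t=1}^{8}(y_t−ȳ)(y_{t+1}−ȳ) = 371.2840
Denominator Σ(y_t−ȳ)² = 717.5556
r_1 = 371.2840 / 717.5556 = 0.517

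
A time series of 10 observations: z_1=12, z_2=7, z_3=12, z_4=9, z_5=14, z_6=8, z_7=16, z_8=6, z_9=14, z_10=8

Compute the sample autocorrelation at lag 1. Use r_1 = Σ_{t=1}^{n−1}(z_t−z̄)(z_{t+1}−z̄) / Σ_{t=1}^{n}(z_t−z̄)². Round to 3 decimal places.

-0.845

Mean z̄ = (12 + 7 + 12 + 9 + 14 + 8 + 16 + 6 + 14 + 8)/10 = 10.6000
Numerator Σ_{t=1}^{9}(z_t−z̄)(z_{t+1}−z̄) = -89.9600
Denominator Σ(z_t−z̄)² = 106.4000
r_1 = -89.9600 / 106.4000 = -0.845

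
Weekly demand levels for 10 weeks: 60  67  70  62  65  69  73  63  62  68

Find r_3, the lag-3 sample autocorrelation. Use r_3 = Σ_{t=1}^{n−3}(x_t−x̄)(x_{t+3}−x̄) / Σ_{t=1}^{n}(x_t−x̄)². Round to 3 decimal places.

Mean x̄ = (60 + 67 + 70 + 62 + 65 + 69 + 73 + 63 + 62 + 68)/10 = 65.9000
Σ(x_t−x̄)(x_{t+3}−x̄) = (23.0100) + (-0.9900) + (12.7100) + (-27.6900) + (2.6100) + (-12.0900) + (14.9100) = 12.4700
Denominator Σ(x_t−x̄)² = 156.9000
r_3 = 12.4700 / 156.9000 = 0.079

0.079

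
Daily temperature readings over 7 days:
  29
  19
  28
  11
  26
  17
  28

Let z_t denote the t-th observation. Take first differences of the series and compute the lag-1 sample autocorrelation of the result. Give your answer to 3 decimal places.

-0.817

First differences Δz: -10, 9, -17, 15, -9, 11
Mean of differences = -0.1667
Numerator Σ(Δz_t−Δz̄)(Δz_{t+1}−Δz̄) = -732.3611
Denominator Σ(Δz_t−Δz̄)² = 896.8333
r_1(Δz) = -732.3611 / 896.8333 = -0.817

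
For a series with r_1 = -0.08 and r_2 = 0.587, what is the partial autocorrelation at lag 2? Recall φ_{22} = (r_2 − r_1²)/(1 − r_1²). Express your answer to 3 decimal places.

0.584

φ_{22} = (r_2 − r_1²) / (1 − r_1²)
r_1² = (-0.08)² = 0.0064
Numerator = 0.587 − 0.0064 = 0.5806; denominator = 1 − 0.0064 = 0.9936
φ_{22} = 0.5806 / 0.9936 = 0.584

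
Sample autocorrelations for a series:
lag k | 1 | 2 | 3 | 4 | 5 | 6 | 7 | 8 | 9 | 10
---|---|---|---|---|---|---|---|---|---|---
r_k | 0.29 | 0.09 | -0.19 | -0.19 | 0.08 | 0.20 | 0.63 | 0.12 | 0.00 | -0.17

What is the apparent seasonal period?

7

The largest autocorrelation is r_7 = 0.63; the remaining lags stay at or below 0.29. The elevated value at lag 1 (0.29), dropping to 0.09 at lag 2, reflects decaying short-term dependence rather than seasonality.
The dominant spike at lag 7 indicates a seasonal period of 7.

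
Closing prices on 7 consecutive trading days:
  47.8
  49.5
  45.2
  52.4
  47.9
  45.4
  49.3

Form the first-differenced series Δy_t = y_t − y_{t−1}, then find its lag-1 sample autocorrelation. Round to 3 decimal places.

First differences Δy: 1.7, -4.3, 7.2, -4.5, -2.5, 3.9
Mean of differences = 0.2500
Numerator Σ(Δy_t−Δȳ)(Δy_{t+1}−Δȳ) = -68.2075
Denominator Σ(Δy_t−Δȳ)² = 114.5550
r_1(Δy) = -68.2075 / 114.5550 = -0.595

-0.595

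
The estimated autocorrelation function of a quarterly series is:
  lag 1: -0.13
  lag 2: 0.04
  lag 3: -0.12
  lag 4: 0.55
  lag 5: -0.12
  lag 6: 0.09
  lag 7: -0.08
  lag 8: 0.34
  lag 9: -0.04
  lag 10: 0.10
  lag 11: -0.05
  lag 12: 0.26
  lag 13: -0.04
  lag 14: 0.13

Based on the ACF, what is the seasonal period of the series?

The largest autocorrelation is r_4 = 0.55, with weaker echoes at lags 8 (0.34) and 12 (0.26); the remaining lags stay at or below 0.13.
The dominant spike at lag 4 indicates a seasonal period of 4.

4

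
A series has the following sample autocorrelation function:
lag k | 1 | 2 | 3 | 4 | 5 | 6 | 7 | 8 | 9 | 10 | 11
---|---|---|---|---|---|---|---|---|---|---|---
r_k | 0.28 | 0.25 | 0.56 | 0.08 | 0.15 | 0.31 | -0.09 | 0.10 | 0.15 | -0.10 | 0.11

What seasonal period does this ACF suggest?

The largest autocorrelation is r_3 = 0.56, with a weaker echo at lag 6 (0.31); the remaining lags stay at or below 0.28. The elevated value at lag 1 (0.28), dropping to 0.25 at lag 2, reflects decaying short-term dependence rather than seasonality.
The dominant spike at lag 3 indicates a seasonal period of 3.

3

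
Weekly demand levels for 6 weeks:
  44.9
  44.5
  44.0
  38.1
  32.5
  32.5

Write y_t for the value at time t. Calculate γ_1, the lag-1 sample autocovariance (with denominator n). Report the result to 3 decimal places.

Mean ȳ = (44.9 + 44.5 + 44.0 + 38.1 + 32.5 + 32.5)/6 = 39.4167
Σ_{t=1}^{5}(y_t−ȳ)(y_{t+1}−ȳ) = 102.0847
γ_1 = 102.0847 / 6 = 17.014

17.014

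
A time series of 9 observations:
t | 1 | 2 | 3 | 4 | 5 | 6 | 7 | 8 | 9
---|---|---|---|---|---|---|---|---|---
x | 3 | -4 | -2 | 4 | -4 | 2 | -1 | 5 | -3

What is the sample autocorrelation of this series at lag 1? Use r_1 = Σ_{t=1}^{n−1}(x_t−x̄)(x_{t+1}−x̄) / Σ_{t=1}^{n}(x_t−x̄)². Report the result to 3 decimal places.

Mean x̄ = (3 − 4 − 2 + 4 − 4 + 2 − 1 + 5 − 3)/9 = 0.0000
Numerator Σ_{t=1}^{8}(x_t−x̄)(x_{t+1}−x̄) = -58.0000
Denominator Σ(x_t−x̄)² = 100.0000
r_1 = -58.0000 / 100.0000 = -0.580

-0.580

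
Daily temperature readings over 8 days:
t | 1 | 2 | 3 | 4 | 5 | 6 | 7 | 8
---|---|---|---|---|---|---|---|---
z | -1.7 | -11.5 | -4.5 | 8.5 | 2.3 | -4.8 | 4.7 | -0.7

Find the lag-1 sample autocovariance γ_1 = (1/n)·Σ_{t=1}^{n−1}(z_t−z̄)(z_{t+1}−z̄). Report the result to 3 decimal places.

Mean z̄ = (-1.7 − 11.5 − 4.5 + 8.5 + 2.3 − 4.8 + 4.7 − 0.7)/8 = -0.9625
Deviations: -0.7375, -10.5375, -3.5375, 9.4625, 3.2625, -3.8375, 5.6625, 0.2625
Σ_{t=1}^{7}(z_t−z̄)(z_{t+1}−z̄) = 9.6823
γ_1 = 9.6823 / 8 = 1.210

1.210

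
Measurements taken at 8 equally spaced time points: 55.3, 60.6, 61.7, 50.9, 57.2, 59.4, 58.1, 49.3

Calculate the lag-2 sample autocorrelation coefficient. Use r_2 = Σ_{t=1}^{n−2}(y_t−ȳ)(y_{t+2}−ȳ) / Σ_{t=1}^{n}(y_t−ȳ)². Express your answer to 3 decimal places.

-0.441

Mean ȳ = (55.3 + 60.6 + 61.7 + 50.9 + 57.2 + 59.4 + 58.1 + 49.3)/8 = 56.5625
Deviations from mean: -1.2625, 4.0375, 5.1375, -5.6625, 0.6375, 2.8375, 1.5375, -7.2625
Numerator Σ_{t=1}^{6}(y_t−ȳ)(y_{t+2}−ȳ) = -61.7678
Denominator Σ(y_t−ȳ)² = 139.9188
r_2 = -61.7678 / 139.9188 = -0.441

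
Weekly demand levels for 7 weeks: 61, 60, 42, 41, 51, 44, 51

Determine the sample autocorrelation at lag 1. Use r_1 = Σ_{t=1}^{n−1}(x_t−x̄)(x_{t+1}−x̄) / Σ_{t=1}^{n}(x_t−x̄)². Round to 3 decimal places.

Mean x̄ = (61 + 60 + 42 + 41 + 51 + 44 + 51)/7 = 50.0000
Deviations from mean: 11.0000, 10.0000, -8.0000, -9.0000, 1.0000, -6.0000, 1.0000
Σ(x_t−x̄)(x_{t+1}−x̄) = (110.0000) + (-80.0000) + (72.0000) + (-9.0000) + (-6.0000) + (-6.0000) = 81.0000
Denominator Σ(x_t−x̄)² = 404.0000
r_1 = 81.0000 / 404.0000 = 0.200

0.200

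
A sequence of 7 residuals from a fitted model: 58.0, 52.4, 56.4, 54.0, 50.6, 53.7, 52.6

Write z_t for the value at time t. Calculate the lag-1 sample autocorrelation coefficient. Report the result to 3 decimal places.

Mean z̄ = (58.0 + 52.4 + 56.4 + 54.0 + 50.6 + 53.7 + 52.6)/7 = 53.9571
Deviations from mean: 4.0429, -1.5571, 2.4429, 0.0429, -3.3571, -0.2571, -1.3571
Σ(z_t−z̄)(z_{t+1}−z̄) = (-6.2953) + (-3.8039) + (0.1047) + (-0.1439) + (0.8633) + (0.3490) = -8.9261
Denominator Σ(z_t−z̄)² = 37.9171
r_1 = -8.9261 / 37.9171 = -0.235

-0.235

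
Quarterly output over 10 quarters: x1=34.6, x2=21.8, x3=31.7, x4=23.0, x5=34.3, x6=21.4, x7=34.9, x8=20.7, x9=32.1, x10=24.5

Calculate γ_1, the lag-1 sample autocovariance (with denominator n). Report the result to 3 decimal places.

Mean x̄ = (34.6 + 21.8 + 31.7 + 23.0 + 34.3 + 21.4 + 34.9 + 20.7 + 32.1 + 24.5)/10 = 27.9000
Σ_{t=1}^{9}(x_t−x̄)(x_{t+1}−x̄) = -296.0500
γ_1 = -296.0500 / 10 = -29.605

-29.605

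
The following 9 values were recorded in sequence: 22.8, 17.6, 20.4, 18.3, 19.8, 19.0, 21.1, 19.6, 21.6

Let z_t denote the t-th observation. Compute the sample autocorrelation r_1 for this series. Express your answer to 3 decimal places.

-0.458

Mean z̄ = (22.8 + 17.6 + 20.4 + 18.3 + 19.8 + 19.0 + 21.1 + 19.6 + 21.6)/9 = 20.0222
Numerator Σ_{t=1}^{8}(z_t−z̄)(z_{t+1}−z̄) = -9.9072
Denominator Σ(z_t−z̄)² = 21.6156
r_1 = -9.9072 / 21.6156 = -0.458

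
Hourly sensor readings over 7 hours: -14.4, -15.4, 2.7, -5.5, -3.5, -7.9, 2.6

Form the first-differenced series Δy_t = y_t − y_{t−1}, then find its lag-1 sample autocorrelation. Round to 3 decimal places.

First differences Δy: -1.0, 18.1, -8.2, 2.0, -4.4, 10.5
Mean of differences = 2.8333
Numerator Σ(Δy_t−Δȳ)(Δy_{t+1}−Δȳ) = -267.1978
Denominator Σ(Δy_t−Δȳ)² = 481.2933
r_1(Δy) = -267.1978 / 481.2933 = -0.555

-0.555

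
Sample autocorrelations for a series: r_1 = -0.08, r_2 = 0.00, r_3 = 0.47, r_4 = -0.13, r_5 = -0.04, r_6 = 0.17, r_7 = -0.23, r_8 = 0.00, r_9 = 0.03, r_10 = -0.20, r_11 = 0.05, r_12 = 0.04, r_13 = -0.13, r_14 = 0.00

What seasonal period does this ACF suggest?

The largest autocorrelation is r_3 = 0.47, with a weaker echo at lag 6 (0.17); the remaining lags stay at or below 0.05.
The dominant spike at lag 3 indicates a seasonal period of 3.

3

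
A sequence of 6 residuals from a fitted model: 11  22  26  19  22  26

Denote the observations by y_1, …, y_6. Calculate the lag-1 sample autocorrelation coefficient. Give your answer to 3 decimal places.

Mean ȳ = (11 + 22 + 26 + 19 + 22 + 26)/6 = 21.0000
Deviations from mean: -10.0000, 1.0000, 5.0000, -2.0000, 1.0000, 5.0000
Σ(y_t−ȳ)(y_{t+1}−ȳ) = (-10.0000) + (5.0000) + (-10.0000) + (-2.0000) + (5.0000) = -12.0000
Denominator Σ(y_t−ȳ)² = 156.0000
r_1 = -12.0000 / 156.0000 = -0.077

-0.077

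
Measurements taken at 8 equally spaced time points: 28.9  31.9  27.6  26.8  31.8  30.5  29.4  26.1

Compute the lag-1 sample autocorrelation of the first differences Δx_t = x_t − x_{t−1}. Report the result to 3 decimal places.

First differences Δx: 3.0, -4.3, -0.8, 5.0, -1.3, -1.1, -3.3
Mean of differences = -0.4000
Numerator Σ(Δx_t−Δx̄)(Δx_{t+1}−Δx̄) = -16.0600
Denominator Σ(Δx_t−Δx̄)² = 65.8000
r_1(Δx) = -16.0600 / 65.8000 = -0.244

-0.244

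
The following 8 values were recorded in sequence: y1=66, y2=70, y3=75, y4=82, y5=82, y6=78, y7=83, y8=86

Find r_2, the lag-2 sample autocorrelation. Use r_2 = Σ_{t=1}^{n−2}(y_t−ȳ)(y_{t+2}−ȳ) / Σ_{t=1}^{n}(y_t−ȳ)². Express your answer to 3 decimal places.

Mean ȳ = (66 + 70 + 75 + 82 + 82 + 78 + 83 + 86)/8 = 77.7500
Deviations from mean: -11.7500, -7.7500, -2.7500, 4.2500, 4.2500, 0.2500, 5.2500, 8.2500
Σ(y_t−ȳ)(y_{t+2}−ȳ) = (32.3125) + (-32.9375) + (-11.6875) + (1.0625) + (22.3125) + (2.0625) = 13.1250
Denominator Σ(y_t−ȳ)² = 337.5000
r_2 = 13.1250 / 337.5000 = 0.039

0.039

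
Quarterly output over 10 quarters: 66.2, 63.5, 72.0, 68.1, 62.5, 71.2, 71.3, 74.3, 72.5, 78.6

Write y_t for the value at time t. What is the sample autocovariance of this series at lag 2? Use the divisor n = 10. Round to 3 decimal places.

2.312

Mean ȳ = (66.2 + 63.5 + 72.0 + 68.1 + 62.5 + 71.2 + 71.3 + 74.3 + 72.5 + 78.6)/10 = 70.0200
Σ_{t=1}^{8}(y_t−ȳ)(y_{t+2}−ȳ) = 23.1212
γ_2 = 23.1212 / 10 = 2.312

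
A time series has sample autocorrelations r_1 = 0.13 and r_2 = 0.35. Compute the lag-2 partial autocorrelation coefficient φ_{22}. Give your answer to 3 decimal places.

0.339

φ_{22} = (r_2 − r_1²) / (1 − r_1²)
r_1² = (0.13)² = 0.0169
Numerator = 0.35 − 0.0169 = 0.3331; denominator = 1 − 0.0169 = 0.9831
φ_{22} = 0.3331 / 0.9831 = 0.339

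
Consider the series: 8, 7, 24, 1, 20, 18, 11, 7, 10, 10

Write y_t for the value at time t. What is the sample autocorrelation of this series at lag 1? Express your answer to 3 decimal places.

-0.452

Mean ȳ = (8 + 7 + 24 + 1 + 20 + 18 + 11 + 7 + 10 + 10)/10 = 11.6000
Numerator Σ_{t=1}^{9}(y_t−ȳ)(y_{t+1}−ȳ) = -198.3600
Denominator Σ(y_t−ȳ)² = 438.4000
r_1 = -198.3600 / 438.4000 = -0.452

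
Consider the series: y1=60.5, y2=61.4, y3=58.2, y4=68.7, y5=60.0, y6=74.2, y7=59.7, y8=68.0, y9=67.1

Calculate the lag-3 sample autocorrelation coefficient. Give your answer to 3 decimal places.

Mean ȳ = (60.5 + 61.4 + 58.2 + 68.7 + 60.0 + 74.2 + 59.7 + 68.0 + 67.1)/9 = 64.2000
Numerator Σ_{t=1}^{6}(y_t−ȳ)(y_{t+3}−ȳ) = -72.1000
Denominator Σ(y_t−ȳ)² = 238.5200
r_3 = -72.1000 / 238.5200 = -0.302

-0.302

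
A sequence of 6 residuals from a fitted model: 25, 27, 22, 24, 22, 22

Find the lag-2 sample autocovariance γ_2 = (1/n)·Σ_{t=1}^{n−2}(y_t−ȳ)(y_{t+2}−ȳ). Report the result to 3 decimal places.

Mean ȳ = (25 + 27 + 22 + 24 + 22 + 22)/6 = 23.6667
Σ_{t=1}^{4}(y_t−ȳ)(y_{t+2}−ȳ) = 1.1111
γ_2 = 1.1111 / 6 = 0.185

0.185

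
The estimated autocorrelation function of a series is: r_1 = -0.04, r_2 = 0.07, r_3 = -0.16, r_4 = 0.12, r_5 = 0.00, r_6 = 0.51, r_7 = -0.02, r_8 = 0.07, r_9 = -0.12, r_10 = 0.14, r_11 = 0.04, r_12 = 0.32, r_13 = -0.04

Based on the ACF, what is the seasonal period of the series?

The largest autocorrelation is r_6 = 0.51, with a weaker echo at lag 12 (0.32); the remaining lags stay at or below 0.14.
The dominant spike at lag 6 indicates a seasonal period of 6.

6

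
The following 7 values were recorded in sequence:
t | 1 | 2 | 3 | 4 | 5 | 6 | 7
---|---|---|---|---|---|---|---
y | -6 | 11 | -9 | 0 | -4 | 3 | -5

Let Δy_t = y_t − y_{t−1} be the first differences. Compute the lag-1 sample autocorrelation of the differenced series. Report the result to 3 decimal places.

First differences Δy: 17, -20, 9, -4, 7, -8
Mean of differences = 0.1667
Numerator Σ(Δy_t−Δȳ)(Δy_{t+1}−Δȳ) = -638.6944
Denominator Σ(Δy_t−Δȳ)² = 898.8333
r_1(Δy) = -638.6944 / 898.8333 = -0.711

-0.711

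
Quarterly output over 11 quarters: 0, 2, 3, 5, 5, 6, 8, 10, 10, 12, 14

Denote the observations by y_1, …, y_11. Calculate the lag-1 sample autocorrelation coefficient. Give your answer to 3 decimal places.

0.676

Mean ȳ = (0 + 2 + 3 + 5 + 5 + 6 + 8 + 10 + 10 + 12 + 14)/11 = 6.8182
Numerator Σ_{t=1}^{10}(y_t−ȳ)(y_{t+1}−ȳ) = 129.6033
Denominator Σ(y_t−ȳ)² = 191.6364
r_1 = 129.6033 / 191.6364 = 0.676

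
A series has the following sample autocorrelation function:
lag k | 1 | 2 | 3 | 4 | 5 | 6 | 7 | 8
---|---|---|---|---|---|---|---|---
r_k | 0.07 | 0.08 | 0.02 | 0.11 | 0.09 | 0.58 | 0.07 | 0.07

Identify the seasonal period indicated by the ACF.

The largest autocorrelation is r_6 = 0.58; the remaining lags stay at or below 0.11.
The dominant spike at lag 6 indicates a seasonal period of 6.

6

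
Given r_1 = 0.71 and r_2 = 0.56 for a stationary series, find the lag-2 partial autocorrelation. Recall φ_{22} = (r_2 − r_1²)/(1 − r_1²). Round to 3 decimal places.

0.113

φ_{22} = (r_2 − r_1²) / (1 − r_1²)
r_1² = (0.71)² = 0.5041
Numerator = 0.56 − 0.5041 = 0.0559; denominator = 1 − 0.5041 = 0.4959
φ_{22} = 0.0559 / 0.4959 = 0.113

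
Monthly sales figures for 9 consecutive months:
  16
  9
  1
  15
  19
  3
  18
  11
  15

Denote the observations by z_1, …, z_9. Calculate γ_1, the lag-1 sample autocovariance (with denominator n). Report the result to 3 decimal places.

-13.100

Mean z̄ = (16 + 9 + 1 + 15 + 19 + 3 + 18 + 11 + 15)/9 = 11.8889
Σ_{t=1}^{8}(z_t−z̄)(z_{t+1}−z̄) = -117.9012
γ_1 = -117.9012 / 9 = -13.100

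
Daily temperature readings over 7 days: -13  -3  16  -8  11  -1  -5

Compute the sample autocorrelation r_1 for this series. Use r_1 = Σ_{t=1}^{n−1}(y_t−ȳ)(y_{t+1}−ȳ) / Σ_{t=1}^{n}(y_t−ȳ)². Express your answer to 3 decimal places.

Mean ȳ = (-13 − 3 + 16 − 8 + 11 − 1 − 5)/7 = -0.4286
Deviations from mean: -12.5714, -2.5714, 16.4286, -7.5714, 11.4286, -0.5714, -4.5714
Numerator Σ_{t=1}^{6}(y_t−ȳ)(y_{t+1}−ȳ) = -224.7551
Denominator Σ(y_t−ȳ)² = 643.7143
r_1 = -224.7551 / 643.7143 = -0.349

-0.349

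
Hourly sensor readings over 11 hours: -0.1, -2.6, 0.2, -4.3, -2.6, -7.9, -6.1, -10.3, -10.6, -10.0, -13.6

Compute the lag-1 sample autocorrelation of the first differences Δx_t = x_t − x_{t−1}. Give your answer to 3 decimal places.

-0.814

First differences Δx: -2.5, 2.8, -4.5, 1.7, -5.3, 1.8, -4.2, -0.3, 0.6, -3.6
Mean of differences = -1.3500
Numerator Σ(Δx_t−Δx̄)(Δx_{t+1}−Δx̄) = -66.2525
Denominator Σ(Δx_t−Δx̄)² = 81.3850
r_1(Δx) = -66.2525 / 81.3850 = -0.814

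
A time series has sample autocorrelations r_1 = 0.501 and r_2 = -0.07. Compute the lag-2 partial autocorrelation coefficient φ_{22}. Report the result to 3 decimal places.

φ_{22} = (r_2 − r_1²) / (1 − r_1²)
r_1² = (0.501)² = 0.251001
Numerator = -0.07 − 0.2510 = -0.3210; denominator = 1 − 0.2510 = 0.7490
φ_{22} = -0.3210 / 0.7490 = -0.429

-0.429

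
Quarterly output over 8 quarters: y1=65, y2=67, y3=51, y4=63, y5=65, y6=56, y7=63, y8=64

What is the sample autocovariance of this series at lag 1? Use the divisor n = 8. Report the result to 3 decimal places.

Mean ȳ = (65 + 67 + 51 + 63 + 65 + 56 + 63 + 64)/8 = 61.7500
Deviations: 3.2500, 5.2500, -10.7500, 1.2500, 3.2500, -5.7500, 1.2500, 2.2500
Σ_{t=1}^{7}(y_t−ȳ)(y_{t+1}−ȳ) = -71.8125
γ_1 = -71.8125 / 8 = -8.977

-8.977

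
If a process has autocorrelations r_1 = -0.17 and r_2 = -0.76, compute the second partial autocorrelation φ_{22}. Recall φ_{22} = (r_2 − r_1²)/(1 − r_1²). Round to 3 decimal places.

φ_{22} = (r_2 − r_1²) / (1 − r_1²)
r_1² = (-0.17)² = 0.0289
Numerator = -0.76 − 0.0289 = -0.7889; denominator = 1 − 0.0289 = 0.9711
φ_{22} = -0.7889 / 0.9711 = -0.812

-0.812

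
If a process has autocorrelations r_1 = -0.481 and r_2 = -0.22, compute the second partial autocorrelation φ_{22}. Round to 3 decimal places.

φ_{22} = (r_2 − r_1²) / (1 − r_1²)
r_1² = (-0.481)² = 0.231361
Numerator = -0.22 − 0.2314 = -0.4514; denominator = 1 − 0.2314 = 0.7686
φ_{22} = -0.4514 / 0.7686 = -0.587

-0.587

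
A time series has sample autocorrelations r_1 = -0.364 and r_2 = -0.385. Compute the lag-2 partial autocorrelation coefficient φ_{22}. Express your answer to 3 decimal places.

-0.597

φ_{22} = (r_2 − r_1²) / (1 − r_1²)
r_1² = (-0.364)² = 0.132496
Numerator = -0.385 − 0.1325 = -0.5175; denominator = 1 − 0.1325 = 0.8675
φ_{22} = -0.5175 / 0.8675 = -0.597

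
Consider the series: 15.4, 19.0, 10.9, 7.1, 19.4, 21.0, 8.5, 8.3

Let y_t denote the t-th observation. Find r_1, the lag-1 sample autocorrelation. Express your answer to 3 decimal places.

0.030

Mean ȳ = (15.4 + 19.0 + 10.9 + 7.1 + 19.4 + 21.0 + 8.5 + 8.3)/8 = 13.7000
Deviations from mean: 1.7000, 5.3000, -2.8000, -6.6000, 5.7000, 7.3000, -5.2000, -5.4000
Σ(y_t−ȳ)(y_{t+1}−ȳ) = (9.0100) + (-14.8400) + (18.4800) + (-37.6200) + (41.6100) + (-37.9600) + (28.0800) = 6.7600
Denominator Σ(y_t−ȳ)² = 224.3600
r_1 = 6.7600 / 224.3600 = 0.030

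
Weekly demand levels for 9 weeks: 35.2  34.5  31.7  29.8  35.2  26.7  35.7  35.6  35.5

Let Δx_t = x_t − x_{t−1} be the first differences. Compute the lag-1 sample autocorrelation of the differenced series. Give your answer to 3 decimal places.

-0.650

First differences Δx: -0.7, -2.8, -1.9, 5.4, -8.5, 9.0, -0.1, -0.1
Mean of differences = 0.0375
Numerator Σ(Δx_t−Δx̄)(Δx_{t+1}−Δx̄) = -126.3127
Denominator Σ(Δx_t−Δx̄)² = 194.3588
r_1(Δx) = -126.3127 / 194.3588 = -0.650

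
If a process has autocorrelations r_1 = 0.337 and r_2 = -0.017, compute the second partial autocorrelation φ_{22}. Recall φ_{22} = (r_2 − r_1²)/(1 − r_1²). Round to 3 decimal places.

φ_{22} = (r_2 − r_1²) / (1 − r_1²)
r_1² = (0.337)² = 0.113569
Numerator = -0.017 − 0.1136 = -0.1306; denominator = 1 − 0.1136 = 0.8864
φ_{22} = -0.1306 / 0.8864 = -0.147

-0.147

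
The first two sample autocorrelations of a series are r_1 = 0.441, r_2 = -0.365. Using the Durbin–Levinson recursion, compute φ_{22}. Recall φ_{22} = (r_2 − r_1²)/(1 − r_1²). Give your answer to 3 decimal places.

-0.695

φ_{22} = (r_2 − r_1²) / (1 − r_1²)
r_1² = (0.441)² = 0.194481
Numerator = -0.365 − 0.1945 = -0.5595; denominator = 1 − 0.1945 = 0.8055
φ_{22} = -0.5595 / 0.8055 = -0.695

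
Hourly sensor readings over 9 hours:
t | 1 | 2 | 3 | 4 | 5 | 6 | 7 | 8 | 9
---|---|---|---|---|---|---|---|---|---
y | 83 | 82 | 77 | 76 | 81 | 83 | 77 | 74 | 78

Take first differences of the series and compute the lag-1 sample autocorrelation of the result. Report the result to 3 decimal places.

0.032

First differences Δy: -1, -5, -1, 5, 2, -6, -3, 4
Mean of differences = -0.6250
Numerator Σ(Δy_t−Δȳ)(Δy_{t+1}−Δȳ) = 3.6094
Denominator Σ(Δy_t−Δȳ)² = 113.8750
r_1(Δy) = 3.6094 / 113.8750 = 0.032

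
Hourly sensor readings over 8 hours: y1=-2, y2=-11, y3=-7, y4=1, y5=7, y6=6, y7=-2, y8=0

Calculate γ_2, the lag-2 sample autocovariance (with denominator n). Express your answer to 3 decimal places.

Mean ȳ = (-2 − 11 − 7 + 1 + 7 + 6 − 2 + 0)/8 = -1.0000
Deviations: -1.0000, -10.0000, -6.0000, 2.0000, 8.0000, 7.0000, -1.0000, 1.0000
Σ_{t=1}^{6}(y_t−ȳ)(y_{t+2}−ȳ) = -49.0000
γ_2 = -49.0000 / 8 = -6.125

-6.125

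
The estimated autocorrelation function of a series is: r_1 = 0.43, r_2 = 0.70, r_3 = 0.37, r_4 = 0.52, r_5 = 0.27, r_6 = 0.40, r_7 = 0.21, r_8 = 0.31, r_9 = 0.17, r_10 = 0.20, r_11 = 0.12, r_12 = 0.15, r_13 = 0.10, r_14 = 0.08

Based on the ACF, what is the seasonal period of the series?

2

The largest autocorrelation is r_2 = 0.70, with a weaker echo at lag 4 (0.52); the remaining lags stay at or below 0.43.
The dominant spike at lag 2 indicates a seasonal period of 2.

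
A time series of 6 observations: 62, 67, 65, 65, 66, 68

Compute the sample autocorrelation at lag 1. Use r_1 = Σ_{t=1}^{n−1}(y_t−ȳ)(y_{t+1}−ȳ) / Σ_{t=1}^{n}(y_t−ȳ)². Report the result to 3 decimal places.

-0.221

Mean ȳ = (62 + 67 + 65 + 65 + 66 + 68)/6 = 65.5000
Deviations from mean: -3.5000, 1.5000, -0.5000, -0.5000, 0.5000, 2.5000
Numerator Σ_{t=1}^{5}(y_t−ȳ)(y_{t+1}−ȳ) = -4.7500
Denominator Σ(y_t−ȳ)² = 21.5000
r_1 = -4.7500 / 21.5000 = -0.221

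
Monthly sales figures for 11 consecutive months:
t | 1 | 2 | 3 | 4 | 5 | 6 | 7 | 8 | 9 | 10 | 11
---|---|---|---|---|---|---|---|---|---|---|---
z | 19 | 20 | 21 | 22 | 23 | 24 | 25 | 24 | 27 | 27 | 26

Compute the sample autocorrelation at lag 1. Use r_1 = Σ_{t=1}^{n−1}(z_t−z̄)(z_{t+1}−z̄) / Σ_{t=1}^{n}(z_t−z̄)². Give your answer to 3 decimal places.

0.710

Mean z̄ = (19 + 20 + 21 + 22 + 23 + 24 + 25 + 24 + 27 + 27 + 26)/11 = 23.4545
Numerator Σ_{t=1}^{10}(z_t−z̄)(z_{t+1}−z̄) = 53.0661
Denominator Σ(z_t−z̄)² = 74.7273
r_1 = 53.0661 / 74.7273 = 0.710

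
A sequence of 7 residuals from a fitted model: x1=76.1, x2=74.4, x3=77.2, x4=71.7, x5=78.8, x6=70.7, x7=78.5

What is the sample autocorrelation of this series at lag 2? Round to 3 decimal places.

0.634

Mean x̄ = (76.1 + 74.4 + 77.2 + 71.7 + 78.8 + 70.7 + 78.5)/7 = 75.3429
Σ(x_t−x̄)(x_{t+2}−x̄) = (1.4061) + (3.4347) + (6.4204) + (16.9133) + (10.9147) = 39.0892
Denominator Σ(x_t−x̄)² = 61.6571
r_2 = 39.0892 / 61.6571 = 0.634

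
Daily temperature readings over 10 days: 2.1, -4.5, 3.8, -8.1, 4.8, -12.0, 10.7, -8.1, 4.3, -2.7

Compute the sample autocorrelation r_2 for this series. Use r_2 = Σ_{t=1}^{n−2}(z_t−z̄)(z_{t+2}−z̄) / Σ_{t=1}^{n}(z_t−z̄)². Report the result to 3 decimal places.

0.781

Mean z̄ = (2.1 − 4.5 + 3.8 − 8.1 + 4.8 − 12.0 + 10.7 − 8.1 + 4.3 − 2.7)/10 = -0.9700
Numerator Σ_{t=1}^{8}(z_t−z̄)(z_{t+2}−z̄) = 365.7952
Denominator Σ(z_t−z̄)² = 468.2210
r_2 = 365.7952 / 468.2210 = 0.781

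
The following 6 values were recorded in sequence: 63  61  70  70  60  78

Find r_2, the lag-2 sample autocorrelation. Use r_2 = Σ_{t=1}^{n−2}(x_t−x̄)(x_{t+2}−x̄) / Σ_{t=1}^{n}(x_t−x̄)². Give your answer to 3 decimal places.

-0.075

Mean x̄ = (63 + 61 + 70 + 70 + 60 + 78)/6 = 67.0000
Deviations from mean: -4.0000, -6.0000, 3.0000, 3.0000, -7.0000, 11.0000
Σ(x_t−x̄)(x_{t+2}−x̄) = (-12.0000) + (-18.0000) + (-21.0000) + (33.0000) = -18.0000
Denominator Σ(x_t−x̄)² = 240.0000
r_2 = -18.0000 / 240.0000 = -0.075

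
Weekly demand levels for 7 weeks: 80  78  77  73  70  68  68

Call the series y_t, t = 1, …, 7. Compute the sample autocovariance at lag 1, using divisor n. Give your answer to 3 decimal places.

Mean ȳ = (80 + 78 + 77 + 73 + 70 + 68 + 68)/7 = 73.4286
Σ_{t=1}^{6}(y_t−ȳ)(y_{t+1}−ȳ) = 94.3878
γ_1 = 94.3878 / 7 = 13.484

13.484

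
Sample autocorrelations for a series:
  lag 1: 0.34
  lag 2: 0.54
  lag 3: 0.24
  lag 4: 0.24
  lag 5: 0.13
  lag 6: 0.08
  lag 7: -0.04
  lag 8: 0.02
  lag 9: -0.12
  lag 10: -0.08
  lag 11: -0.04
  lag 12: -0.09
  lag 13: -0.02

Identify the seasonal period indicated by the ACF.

The largest autocorrelation is r_2 = 0.54; the remaining lags stay at or below 0.34.
The dominant spike at lag 2 indicates a seasonal period of 2.

2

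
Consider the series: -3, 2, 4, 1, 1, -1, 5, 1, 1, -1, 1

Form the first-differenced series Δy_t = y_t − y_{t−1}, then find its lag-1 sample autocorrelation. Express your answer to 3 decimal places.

-0.348

First differences Δy: 5, 2, -3, 0, -2, 6, -4, 0, -2, 2
Mean of differences = 0.4000
Numerator Σ(Δy_t−Δȳ)(Δy_{t+1}−Δȳ) = -34.9600
Denominator Σ(Δy_t−Δȳ)² = 100.4000
r_1(Δy) = -34.9600 / 100.4000 = -0.348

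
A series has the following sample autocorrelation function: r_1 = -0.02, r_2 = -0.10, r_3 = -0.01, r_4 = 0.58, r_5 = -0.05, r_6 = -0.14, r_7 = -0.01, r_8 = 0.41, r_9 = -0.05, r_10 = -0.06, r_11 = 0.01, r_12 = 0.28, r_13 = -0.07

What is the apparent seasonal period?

4

The largest autocorrelation is r_4 = 0.58, with weaker echoes at lags 8 (0.41) and 12 (0.28); the remaining lags stay at or below 0.01.
The dominant spike at lag 4 indicates a seasonal period of 4.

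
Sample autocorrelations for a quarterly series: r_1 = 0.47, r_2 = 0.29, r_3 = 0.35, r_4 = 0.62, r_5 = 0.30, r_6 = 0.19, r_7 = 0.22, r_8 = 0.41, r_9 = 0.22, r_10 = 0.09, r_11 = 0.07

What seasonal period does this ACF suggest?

The largest autocorrelation is r_4 = 0.62; the remaining lags stay at or below 0.47. The elevated value at lag 1 (0.47), dropping to 0.29 at lag 2, reflects decaying short-term dependence rather than seasonality.
The dominant spike at lag 4 indicates a seasonal period of 4.

4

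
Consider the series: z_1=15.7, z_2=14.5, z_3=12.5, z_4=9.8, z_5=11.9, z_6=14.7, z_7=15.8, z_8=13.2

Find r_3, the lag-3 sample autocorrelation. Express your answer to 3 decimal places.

-0.632

Mean z̄ = (15.7 + 14.5 + 12.5 + 9.8 + 11.9 + 14.7 + 15.8 + 13.2)/8 = 13.5125
Deviations from mean: 2.1875, 0.9875, -1.0125, -3.7125, -1.6125, 1.1875, 2.2875, -0.3125
Σ(z_t−z̄)(z_{t+3}−z̄) = (-8.1211) + (-1.5923) + (-1.2023) + (-8.4923) + (0.5039) = -18.9042
Denominator Σ(z_t−z̄)² = 29.9088
r_3 = -18.9042 / 29.9088 = -0.632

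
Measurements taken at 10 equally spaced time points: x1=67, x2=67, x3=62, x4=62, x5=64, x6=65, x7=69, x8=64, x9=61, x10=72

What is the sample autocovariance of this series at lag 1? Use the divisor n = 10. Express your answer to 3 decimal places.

Mean x̄ = (67 + 67 + 62 + 62 + 64 + 65 + 69 + 64 + 61 + 72)/10 = 65.3000
Σ_{t=1}^{9}(x_t−x̄)(x_{t+1}−x̄) = -16.2900
γ_1 = -16.2900 / 10 = -1.629

-1.629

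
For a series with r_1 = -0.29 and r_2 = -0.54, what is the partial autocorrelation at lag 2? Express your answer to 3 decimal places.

φ_{22} = (r_2 − r_1²) / (1 − r_1²)
r_1² = (-0.29)² = 0.0841
Numerator = -0.54 − 0.0841 = -0.6241; denominator = 1 − 0.0841 = 0.9159
φ_{22} = -0.6241 / 0.9159 = -0.681

-0.681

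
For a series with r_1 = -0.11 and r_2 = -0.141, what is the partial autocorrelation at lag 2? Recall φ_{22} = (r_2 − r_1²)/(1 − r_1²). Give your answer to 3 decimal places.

φ_{22} = (r_2 − r_1²) / (1 − r_1²)
r_1² = (-0.11)² = 0.0121
Numerator = -0.141 − 0.0121 = -0.1531; denominator = 1 − 0.0121 = 0.9879
φ_{22} = -0.1531 / 0.9879 = -0.155

-0.155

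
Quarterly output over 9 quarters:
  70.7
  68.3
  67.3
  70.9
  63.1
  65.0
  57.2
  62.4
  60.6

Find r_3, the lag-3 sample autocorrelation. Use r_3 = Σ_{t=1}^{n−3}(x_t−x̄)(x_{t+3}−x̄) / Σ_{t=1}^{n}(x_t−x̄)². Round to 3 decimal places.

-0.080

Mean x̄ = (70.7 + 68.3 + 67.3 + 70.9 + 63.1 + 65.0 + 57.2 + 62.4 + 60.6)/9 = 65.0556
Σ(x_t−x̄)(x_{t+3}−x̄) = (32.9886) + (-6.3447) + (-0.1247) + (-45.9114) + (5.1931) + (0.2475) = -13.9515
Denominator Σ(x_t−x̄)² = 174.0222
r_3 = -13.9515 / 174.0222 = -0.080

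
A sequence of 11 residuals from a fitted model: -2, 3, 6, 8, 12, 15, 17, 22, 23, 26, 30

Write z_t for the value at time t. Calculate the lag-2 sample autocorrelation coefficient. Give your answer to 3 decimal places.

Mean z̄ = (-2 + 3 + 6 + 8 + 12 + 15 + 17 + 22 + 23 + 26 + 30)/11 = 14.5455
Numerator Σ_{t=1}^{9}(z_t−z̄)(z_{t+2}−z̄) = 469.6777
Denominator Σ(z_t−z̄)² = 1032.7273
r_2 = 469.6777 / 1032.7273 = 0.455

0.455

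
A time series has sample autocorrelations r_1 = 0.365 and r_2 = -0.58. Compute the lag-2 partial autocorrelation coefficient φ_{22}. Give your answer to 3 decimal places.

-0.823

φ_{22} = (r_2 − r_1²) / (1 − r_1²)
r_1² = (0.365)² = 0.133225
Numerator = -0.58 − 0.1332 = -0.7132; denominator = 1 − 0.1332 = 0.8668
φ_{22} = -0.7132 / 0.8668 = -0.823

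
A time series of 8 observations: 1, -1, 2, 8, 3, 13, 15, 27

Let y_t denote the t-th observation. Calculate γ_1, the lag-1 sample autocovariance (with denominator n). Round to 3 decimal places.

32.969

Mean ȳ = (1 − 1 + 2 + 8 + 3 + 13 + 15 + 27)/8 = 8.5000
Deviations: -7.5000, -9.5000, -6.5000, -0.5000, -5.5000, 4.5000, 6.5000, 18.5000
Σ_{t=1}^{7}(y_t−ȳ)(y_{t+1}−ȳ) = 263.7500
γ_1 = 263.7500 / 8 = 32.969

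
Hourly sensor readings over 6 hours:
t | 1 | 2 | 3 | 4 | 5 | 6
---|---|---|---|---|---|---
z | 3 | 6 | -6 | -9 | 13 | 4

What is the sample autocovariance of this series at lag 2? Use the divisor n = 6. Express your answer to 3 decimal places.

-27.537

Mean z̄ = (3 + 6 − 6 − 9 + 13 + 4)/6 = 1.8333
Σ_{t=1}^{4}(z_t−z̄)(z_{t+2}−z̄) = -165.2222
γ_2 = -165.2222 / 6 = -27.537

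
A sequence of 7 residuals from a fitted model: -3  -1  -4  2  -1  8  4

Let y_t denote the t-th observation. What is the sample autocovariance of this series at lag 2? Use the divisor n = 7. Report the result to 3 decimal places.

3.875

Mean ȳ = (-3 − 1 − 4 + 2 − 1 + 8 + 4)/7 = 0.7143
Σ_{t=1}^{5}(y_t−ȳ)(y_{t+2}−ȳ) = 27.1224
γ_2 = 27.1224 / 7 = 3.875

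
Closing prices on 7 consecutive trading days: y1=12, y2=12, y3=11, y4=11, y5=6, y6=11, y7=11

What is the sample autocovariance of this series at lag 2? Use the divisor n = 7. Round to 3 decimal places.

Mean ȳ = (12 + 12 + 11 + 11 + 6 + 11 + 11)/7 = 10.5714
Deviations: 1.4286, 1.4286, 0.4286, 0.4286, -4.5714, 0.4286, 0.4286
Σ_{t=1}^{5}(y_t−ȳ)(y_{t+2}−ȳ) = -2.5102
γ_2 = -2.5102 / 7 = -0.359

-0.359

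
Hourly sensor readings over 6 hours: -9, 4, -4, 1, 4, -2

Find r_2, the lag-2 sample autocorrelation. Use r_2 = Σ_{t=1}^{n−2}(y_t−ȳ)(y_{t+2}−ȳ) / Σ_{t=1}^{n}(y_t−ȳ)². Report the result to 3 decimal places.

Mean ȳ = (-9 + 4 − 4 + 1 + 4 − 2)/6 = -1.0000
Deviations from mean: -8.0000, 5.0000, -3.0000, 2.0000, 5.0000, -1.0000
Numerator Σ_{t=1}^{4}(y_t−ȳ)(y_{t+2}−ȳ) = 17.0000
Denominator Σ(y_t−ȳ)² = 128.0000
r_2 = 17.0000 / 128.0000 = 0.133

0.133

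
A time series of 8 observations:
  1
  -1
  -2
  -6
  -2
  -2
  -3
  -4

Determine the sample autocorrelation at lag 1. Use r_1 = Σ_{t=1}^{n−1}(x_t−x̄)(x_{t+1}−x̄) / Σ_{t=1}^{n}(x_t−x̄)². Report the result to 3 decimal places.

Mean x̄ = (1 − 1 − 2 − 6 − 2 − 2 − 3 − 4)/8 = -2.3750
Deviations from mean: 3.3750, 1.3750, 0.3750, -3.6250, 0.3750, 0.3750, -0.6250, -1.6250
Numerator Σ_{t=1}^{7}(x_t−x̄)(x_{t+1}−x̄) = 3.3594
Denominator Σ(x_t−x̄)² = 29.8750
r_1 = 3.3594 / 29.8750 = 0.112

0.112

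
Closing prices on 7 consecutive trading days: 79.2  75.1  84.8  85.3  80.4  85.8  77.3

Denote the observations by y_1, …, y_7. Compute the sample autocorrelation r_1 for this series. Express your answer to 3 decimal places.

-0.181

Mean ȳ = (79.2 + 75.1 + 84.8 + 85.3 + 80.4 + 85.8 + 77.3)/7 = 81.1286
Σ(y_t−ȳ)(y_{t+1}−ȳ) = (11.6265) + (-22.1335) + (15.3151) + (-3.0392) + (-3.4035) + (-17.8849) = -19.5194
Denominator Σ(y_t−ȳ)² = 107.9543
r_1 = -19.5194 / 107.9543 = -0.181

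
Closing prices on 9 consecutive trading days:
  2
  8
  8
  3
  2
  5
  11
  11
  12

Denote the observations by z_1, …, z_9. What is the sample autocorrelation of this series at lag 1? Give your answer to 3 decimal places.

0.387

Mean z̄ = (2 + 8 + 8 + 3 + 2 + 5 + 11 + 11 + 12)/9 = 6.8889
Numerator Σ_{t=1}^{8}(z_t−z̄)(z_{t+1}−z̄) = 49.8765
Denominator Σ(z_t−z̄)² = 128.8889
r_1 = 49.8765 / 128.8889 = 0.387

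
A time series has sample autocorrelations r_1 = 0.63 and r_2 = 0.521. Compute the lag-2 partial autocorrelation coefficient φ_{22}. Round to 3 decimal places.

0.206

φ_{22} = (r_2 − r_1²) / (1 − r_1²)
r_1² = (0.63)² = 0.3969
Numerator = 0.521 − 0.3969 = 0.1241; denominator = 1 − 0.3969 = 0.6031
φ_{22} = 0.1241 / 0.6031 = 0.206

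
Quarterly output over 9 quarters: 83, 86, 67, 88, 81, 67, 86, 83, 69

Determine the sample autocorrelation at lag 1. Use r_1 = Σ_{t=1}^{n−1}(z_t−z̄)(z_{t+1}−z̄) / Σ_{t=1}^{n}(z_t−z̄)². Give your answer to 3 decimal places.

-0.440

Mean z̄ = (83 + 86 + 67 + 88 + 81 + 67 + 86 + 83 + 69)/9 = 78.8889
Numerator Σ_{t=1}^{8}(z_t−z̄)(z_{t+1}−z̄) = -265.4568
Denominator Σ(z_t−z̄)² = 602.8889
r_1 = -265.4568 / 602.8889 = -0.440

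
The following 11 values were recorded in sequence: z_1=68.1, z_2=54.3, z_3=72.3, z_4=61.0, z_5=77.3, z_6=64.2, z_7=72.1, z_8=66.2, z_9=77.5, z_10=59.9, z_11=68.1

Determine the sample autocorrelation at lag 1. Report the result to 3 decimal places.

-0.594

Mean z̄ = (68.1 + 54.3 + 72.3 + 61.0 + 77.3 + 64.2 + 72.1 + 66.2 + 77.5 + 59.9 + 68.1)/11 = 67.3636
Numerator Σ_{t=1}^{10}(z_t−z̄)(z_{t+1}−z̄) = -313.6268
Denominator Σ(z_t−z̄)² = 527.5855
r_1 = -313.6268 / 527.5855 = -0.594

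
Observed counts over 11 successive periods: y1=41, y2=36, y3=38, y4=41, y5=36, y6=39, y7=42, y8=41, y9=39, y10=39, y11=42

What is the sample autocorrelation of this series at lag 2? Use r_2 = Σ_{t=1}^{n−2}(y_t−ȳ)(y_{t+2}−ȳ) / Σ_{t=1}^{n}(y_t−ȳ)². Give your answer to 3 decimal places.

Mean ȳ = (41 + 36 + 38 + 41 + 36 + 39 + 42 + 41 + 39 + 39 + 42)/11 = 39.4545
Numerator Σ_{t=1}^{9}(y_t−ȳ)(y_{t+2}−ȳ) = -15.7769
Denominator Σ(y_t−ȳ)² = 46.7273
r_2 = -15.7769 / 46.7273 = -0.338

-0.338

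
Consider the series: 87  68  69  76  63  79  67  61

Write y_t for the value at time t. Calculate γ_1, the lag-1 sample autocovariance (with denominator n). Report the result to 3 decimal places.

-18.383

Mean ȳ = (87 + 68 + 69 + 76 + 63 + 79 + 67 + 61)/8 = 71.2500
Deviations: 15.7500, -3.2500, -2.2500, 4.7500, -8.2500, 7.7500, -4.2500, -10.2500
Σ_{t=1}^{7}(y_t−ȳ)(y_{t+1}−ȳ) = -147.0625
γ_1 = -147.0625 / 8 = -18.383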